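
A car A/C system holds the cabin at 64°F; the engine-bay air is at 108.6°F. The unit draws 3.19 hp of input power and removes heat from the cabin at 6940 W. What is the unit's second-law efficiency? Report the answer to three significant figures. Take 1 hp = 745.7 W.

0.248

Converting, Q̇_C = 6940 W = 9.307 hp, so COP_actual = Q̇_C/Ẇ = 9.307/3.190 = 2.917.
In absolute terms T_C = 290.93 K and T_H = 315.71 K, so ΔT = 24.78 K.
COP_Carnot = T_C/ΔT = 290.93/24.78 = 11.74.
η_II = COP_actual/COP_Carnot = 2.917/11.74 = 0.2485.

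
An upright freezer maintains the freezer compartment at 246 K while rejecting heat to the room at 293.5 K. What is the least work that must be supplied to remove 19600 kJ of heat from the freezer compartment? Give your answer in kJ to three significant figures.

3780 kJ

The reservoir spacing is ΔT = 293.5 − 246 = 47.50 K.
The reversible limit is COP_R = T_C/ΔT = 5.179, so W_min = Q_C/COP = Q_C·ΔT/T_C.
W_min = 19600 × 47.50/246.00 = 3785 kJ.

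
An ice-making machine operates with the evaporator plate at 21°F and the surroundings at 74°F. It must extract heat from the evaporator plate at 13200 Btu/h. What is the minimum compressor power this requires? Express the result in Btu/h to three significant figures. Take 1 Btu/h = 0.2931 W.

1460 Btu/h

In absolute terms T_C = 267.04 K and T_H = 296.48 K, so ΔT = 29.44 K.
COP_Carnot = T_C/ΔT = 267.04/29.44 = 9.069.
Ẇ_min = Q̇/COP_Carnot = 13200/9.069 = 1455 Btu/h.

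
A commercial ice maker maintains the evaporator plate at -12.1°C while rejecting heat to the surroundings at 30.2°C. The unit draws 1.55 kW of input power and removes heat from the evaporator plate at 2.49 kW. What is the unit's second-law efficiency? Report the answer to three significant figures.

COP_actual = Q̇_C/Ẇ = 2.490/1.550 = 1.606.
In absolute terms T_C = 261.05 K and T_H = 303.35 K, so ΔT = 42.30 K.
COP_Carnot = T_C/ΔT = 261.05/42.30 = 6.171.
η_II = COP_actual/COP_Carnot = 1.606/6.171 = 0.2603.

0.260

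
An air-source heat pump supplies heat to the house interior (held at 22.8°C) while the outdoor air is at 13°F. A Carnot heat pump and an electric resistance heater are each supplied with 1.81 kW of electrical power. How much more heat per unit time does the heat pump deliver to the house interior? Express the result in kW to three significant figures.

14.2 kW

In absolute terms T_C = 262.59 K and T_H = 295.95 K, so ΔT = 33.36 K.
COP_Carnot = T_H/ΔT = 295.95/33.36 = 8.873.
The heat pump delivers Q̇_H = COP × Ẇ = 16.06 kW; the resistance heater delivers Ẇ = 1.810 kW.
Extra = (COP − 1)·Ẇ = 14.25 kW.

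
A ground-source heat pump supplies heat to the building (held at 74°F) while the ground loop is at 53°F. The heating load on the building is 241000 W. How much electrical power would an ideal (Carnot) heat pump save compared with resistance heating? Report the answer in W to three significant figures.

232000 W

In absolute terms T_C = 284.82 K and T_H = 296.48 K, so ΔT = 11.67 K.
COP_Carnot = T_H/ΔT = 296.48/11.67 = 25.41.
Resistance heating needs Ẇ_res = Q̇_H = 241000 W; the reversible heat pump needs only Ẇ_hp = Q̇_H/COP = 9483 W.
Saving = 241000 − 9483 = 231500 W.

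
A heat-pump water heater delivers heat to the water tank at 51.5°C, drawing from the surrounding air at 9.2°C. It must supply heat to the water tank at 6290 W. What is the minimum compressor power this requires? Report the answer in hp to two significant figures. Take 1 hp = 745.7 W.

In absolute terms T_C = 282.35 K and T_H = 324.65 K, so ΔT = 42.30 K.
COP_Carnot = T_H/ΔT = 324.65/42.30 = 7.675.
Ẇ_min = Q̇/COP_Carnot = 6290/7.675 = 819.6 W = 1.099 hp.

1.1 hp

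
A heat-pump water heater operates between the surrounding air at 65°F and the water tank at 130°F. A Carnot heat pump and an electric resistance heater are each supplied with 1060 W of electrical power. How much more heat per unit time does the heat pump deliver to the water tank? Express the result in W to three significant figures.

8560 W

In absolute terms T_C = 291.48 K and T_H = 327.59 K, so ΔT = 36.11 K.
COP_Carnot = T_H/ΔT = 327.59/36.11 = 9.072.
The heat pump delivers Q̇_H = COP × Ẇ = 9616 W; the resistance heater delivers Ẇ = 1060 W.
Extra = (COP − 1)·Ẇ = 8556 W.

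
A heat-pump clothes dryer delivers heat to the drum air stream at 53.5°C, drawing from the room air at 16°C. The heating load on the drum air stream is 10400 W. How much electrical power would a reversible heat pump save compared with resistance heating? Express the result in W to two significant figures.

In absolute terms T_C = 289.15 K and T_H = 326.65 K, so ΔT = 37.50 K.
COP_Carnot = T_H/ΔT = 326.65/37.50 = 8.711.
Resistance heating needs Ẇ_res = Q̇_H = 10400 W; the reversible heat pump needs only Ẇ_hp = Q̇_H/COP = 1194 W.
Saving = 10400 − 1194 = 9206 W.

9200 W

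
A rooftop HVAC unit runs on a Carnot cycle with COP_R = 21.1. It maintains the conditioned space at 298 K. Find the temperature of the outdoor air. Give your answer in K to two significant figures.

310 K

COP_R = T_C/(T_H − T_C) gives T_H − T_C = T_C/COP.
With T_C = 298.00 K, T_H = 298.00 × (1 + 1/21.1) = 312.12 K.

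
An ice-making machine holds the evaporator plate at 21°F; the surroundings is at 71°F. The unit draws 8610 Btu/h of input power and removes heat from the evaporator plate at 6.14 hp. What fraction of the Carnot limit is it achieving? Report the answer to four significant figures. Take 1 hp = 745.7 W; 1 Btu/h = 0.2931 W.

0.1887

Converting, Q̇_C = 6.140 hp = 15620 Btu/h, so COP_actual = Q̇_C/Ẇ = 15620/8610 = 1.814.
In absolute terms T_C = 267.04 K and T_H = 294.82 K, so ΔT = 27.78 K.
COP_Carnot = T_C/ΔT = 267.04/27.78 = 9.613.
η_II = COP_actual/COP_Carnot = 1.814/9.613 = 0.1887.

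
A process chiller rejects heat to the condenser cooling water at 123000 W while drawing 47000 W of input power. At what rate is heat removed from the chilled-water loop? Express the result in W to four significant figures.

76000 W

For a cyclic device the first law requires Q̇_H = Q̇_C + Ẇ.
Q̇_C = Q̇_H − Ẇ = 76000 W.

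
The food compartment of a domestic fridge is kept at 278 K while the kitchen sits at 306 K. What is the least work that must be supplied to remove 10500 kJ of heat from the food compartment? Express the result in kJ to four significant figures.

1058 kJ

The reservoir spacing is ΔT = 306 − 278 = 28.00 K.
The reversible limit is COP_R = T_C/ΔT = 9.929, so W_min = Q_C/COP = Q_C·ΔT/T_C.
W_min = 10500 × 28.00/278.00 = 1058 kJ.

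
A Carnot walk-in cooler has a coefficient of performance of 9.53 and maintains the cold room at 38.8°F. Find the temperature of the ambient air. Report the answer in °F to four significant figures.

COP_R = T_C/(T_H − T_C) gives T_H − T_C = T_C/COP.
With T_C = 276.93 K, T_H = 276.93 × (1 + 1/9.53) = 305.99 K.
Converting, 305.99 K = 91.11°F.

91.11 °F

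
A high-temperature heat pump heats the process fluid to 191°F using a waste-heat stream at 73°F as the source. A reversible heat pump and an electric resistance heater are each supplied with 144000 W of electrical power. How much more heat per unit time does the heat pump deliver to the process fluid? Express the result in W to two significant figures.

650000 W

In absolute terms T_C = 295.93 K and T_H = 361.48 K, so ΔT = 65.56 K.
COP_Carnot = T_H/ΔT = 361.48/65.56 = 5.514.
The heat pump delivers Q̇_H = COP × Ẇ = 794000 W; the resistance heater delivers Ẇ = 144000 W.
Extra = (COP − 1)·Ẇ = 650000 W.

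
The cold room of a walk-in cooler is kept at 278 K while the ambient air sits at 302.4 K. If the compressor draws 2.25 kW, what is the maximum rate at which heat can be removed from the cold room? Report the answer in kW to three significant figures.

25.6 kW

The reservoir spacing is ΔT = 302.4 − 278 = 24.40 K.
COP_Carnot = T_C/ΔT = 278.00/24.40 = 11.39.
Q̇_max = COP_Carnot × Ẇ = 11.39 × 2.250 kW = 25.64 kW.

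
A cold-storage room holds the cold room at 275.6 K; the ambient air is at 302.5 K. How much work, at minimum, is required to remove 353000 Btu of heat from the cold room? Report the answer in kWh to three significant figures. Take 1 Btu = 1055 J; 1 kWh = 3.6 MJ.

The reservoir spacing is ΔT = 302.5 − 275.6 = 26.90 K.
The reversible limit is COP_R = T_C/ΔT = 10.25, so W_min = Q_C/COP = Q_C·ΔT/T_C.
W_min = 353000 × 26.90/275.60 = 34450 Btu = 10.10 kWh.

10.1 kWh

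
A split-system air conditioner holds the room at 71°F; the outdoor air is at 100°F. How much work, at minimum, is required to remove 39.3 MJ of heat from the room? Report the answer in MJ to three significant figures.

In absolute terms T_C = 294.82 K and T_H = 310.93 K, so ΔT = 16.11 K.
The reversible limit is COP_R = T_C/ΔT = 18.30, so W_min = Q_C/COP = Q_C·ΔT/T_C.
W_min = 39.30 × 16.11/294.82 = 2.148 MJ.

2.15 MJ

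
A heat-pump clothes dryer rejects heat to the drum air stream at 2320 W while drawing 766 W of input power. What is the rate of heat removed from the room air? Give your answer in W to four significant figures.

1554 W

For a cyclic device the first law requires Q̇_H = Q̇_C + Ẇ.
Q̇_C = Q̇_H − Ẇ = 1554 W.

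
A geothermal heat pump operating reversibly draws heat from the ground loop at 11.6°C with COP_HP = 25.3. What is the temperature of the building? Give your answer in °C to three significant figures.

COP_HP = T_H/(T_H − T_C) rearranges to T_H = COP·T_C/(COP − 1).
With T_C = 284.75 K, T_H = 25.3 × 284.75/24.30 = 296.47 K.
Converting, 296.47 K = 23.32°C.

23.3 °C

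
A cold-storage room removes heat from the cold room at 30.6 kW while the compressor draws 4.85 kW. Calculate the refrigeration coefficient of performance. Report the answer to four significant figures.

6.309

The first law gives Q̇_H = Q̇_C + Ẇ, so the three rates are Q̇_C = 30.60, Q̇_H = 35.45, Ẇ = 4.850 kW.
COP_R = Q̇_C/Ẇ = 30.60/4.850 = 6.309.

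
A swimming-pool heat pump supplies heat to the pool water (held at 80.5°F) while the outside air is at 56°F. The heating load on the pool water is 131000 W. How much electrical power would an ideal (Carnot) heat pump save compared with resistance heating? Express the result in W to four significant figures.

125100 W

In absolute terms T_C = 286.48 K and T_H = 300.09 K, so ΔT = 13.61 K.
COP_Carnot = T_H/ΔT = 300.09/13.61 = 22.05.
Resistance heating needs Ẇ_res = Q̇_H = 131000 W; the reversible heat pump needs only Ẇ_hp = Q̇_H/COP = 5942 W.
Saving = 131000 − 5942 = 125100 W.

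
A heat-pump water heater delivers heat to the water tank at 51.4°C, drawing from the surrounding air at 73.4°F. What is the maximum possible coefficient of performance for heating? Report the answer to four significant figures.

In absolute terms T_C = 296.15 K and T_H = 324.55 K, so ΔT = 28.40 K.
For a reversible cycle, COP_Carnot = T_H/ΔT = 324.55/28.40 = 11.43.

11.43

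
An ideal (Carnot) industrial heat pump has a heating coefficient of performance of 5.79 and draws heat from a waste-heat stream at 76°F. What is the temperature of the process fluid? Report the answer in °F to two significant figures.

COP_HP = T_H/(T_H − T_C) rearranges to T_H = COP·T_C/(COP − 1).
With T_C = 297.59 K, T_H = 5.79 × 297.59/4.790 = 359.72 K.
Converting, 359.72 K = 187.83°F.

190 °F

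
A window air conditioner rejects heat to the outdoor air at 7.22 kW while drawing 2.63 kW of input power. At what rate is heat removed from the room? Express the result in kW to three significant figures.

For a cyclic device the first law requires Q̇_H = Q̇_C + Ẇ.
Q̇_C = Q̇_H − Ẇ = 4.590 kW.

4.59 kW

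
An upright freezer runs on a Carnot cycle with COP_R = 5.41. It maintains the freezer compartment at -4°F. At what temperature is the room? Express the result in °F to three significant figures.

COP_R = T_C/(T_H − T_C) gives T_H − T_C = T_C/COP.
With T_C = 253.15 K, T_H = 253.15 × (1 + 1/5.41) = 299.94 K.
Converting, 299.94 K = 80.23°F.

80.2 °F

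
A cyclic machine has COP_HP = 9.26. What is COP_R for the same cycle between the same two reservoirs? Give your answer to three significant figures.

Since Q_H = Q_C + W for any cycle, COP_R = Q_C/W = Q_H/W − 1.
COP_R = 9.26 − 1 = 8.26.

8.26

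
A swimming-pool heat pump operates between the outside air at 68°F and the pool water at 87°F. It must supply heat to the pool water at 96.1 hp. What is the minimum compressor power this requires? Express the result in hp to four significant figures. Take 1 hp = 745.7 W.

In absolute terms T_C = 293.15 K and T_H = 303.71 K, so ΔT = 10.56 K.
COP_Carnot = T_H/ΔT = 303.71/10.56 = 28.77.
Ẇ_min = Q̇/COP_Carnot = 96.10/28.77 = 3.340 hp.

3.340 hp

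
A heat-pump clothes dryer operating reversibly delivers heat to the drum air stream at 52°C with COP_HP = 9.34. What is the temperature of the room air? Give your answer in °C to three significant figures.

17.2 °C

COP_HP = T_H/(T_H − T_C) gives T_H − T_C = T_H/COP.
With T_H = 325.15 K, T_C = 325.15 × (1 − 1/9.34) = 290.34 K.
Converting, 290.34 K = 17.19°C.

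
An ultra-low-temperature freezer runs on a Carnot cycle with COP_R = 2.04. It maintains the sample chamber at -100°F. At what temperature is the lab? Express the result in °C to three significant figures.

COP_R = T_C/(T_H − T_C) gives T_H − T_C = T_C/COP.
With T_C = 199.82 K, T_H = 199.82 × (1 + 1/2.04) = 297.77 K.
Converting, 297.77 K = 24.62°C.

24.6 °C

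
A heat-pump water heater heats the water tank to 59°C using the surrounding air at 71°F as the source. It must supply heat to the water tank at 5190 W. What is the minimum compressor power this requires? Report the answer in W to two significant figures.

In absolute terms T_C = 294.82 K and T_H = 332.15 K, so ΔT = 37.33 K.
COP_Carnot = T_H/ΔT = 332.15/37.33 = 8.897.
Ẇ_min = Q̇/COP_Carnot = 5190/8.897 = 583.4 W.

580 W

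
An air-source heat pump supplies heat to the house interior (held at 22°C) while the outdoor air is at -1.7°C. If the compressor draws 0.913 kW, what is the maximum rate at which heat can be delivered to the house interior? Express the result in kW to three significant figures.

In absolute terms T_C = 271.45 K and T_H = 295.15 K, so ΔT = 23.70 K.
COP_Carnot = T_H/ΔT = 295.15/23.70 = 12.45.
Q̇_max = COP_Carnot × Ẇ = 12.45 × 0.9130 kW = 11.37 kW.

11.4 kW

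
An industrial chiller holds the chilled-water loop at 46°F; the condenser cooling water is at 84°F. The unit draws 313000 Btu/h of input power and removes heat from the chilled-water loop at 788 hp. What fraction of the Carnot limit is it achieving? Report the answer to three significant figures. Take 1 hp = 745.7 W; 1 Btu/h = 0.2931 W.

0.481

Converting, Q̇_C = 788.0 hp = 2005000 Btu/h, so COP_actual = Q̇_C/Ẇ = 2005000/313000 = 6.405.
In absolute terms T_C = 280.93 K and T_H = 302.04 K, so ΔT = 21.11 K.
COP_Carnot = T_C/ΔT = 280.93/21.11 = 13.31.
η_II = COP_actual/COP_Carnot = 6.405/13.31 = 0.4813.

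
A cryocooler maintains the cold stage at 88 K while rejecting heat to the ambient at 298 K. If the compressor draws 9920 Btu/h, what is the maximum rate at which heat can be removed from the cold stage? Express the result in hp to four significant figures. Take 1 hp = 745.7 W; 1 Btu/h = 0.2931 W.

The reservoir spacing is ΔT = 298 − 88 = 210.0 K.
COP_Carnot = T_C/ΔT = 88.00/210.0 = 0.4190.
Q̇_max = COP_Carnot × Ẇ = 0.4190 × 9920 Btu/h = 4157 Btu/h = 1.634 hp.

1.634 hp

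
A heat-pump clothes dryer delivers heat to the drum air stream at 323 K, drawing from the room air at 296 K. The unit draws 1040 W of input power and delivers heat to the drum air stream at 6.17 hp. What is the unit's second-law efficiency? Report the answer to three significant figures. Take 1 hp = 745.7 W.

Converting, Q̇_H = 6.170 hp = 4601 W, so COP_actual = Q̇_H/Ẇ = 4601/1040 = 4.424.
The reservoir spacing is ΔT = 323 − 296 = 27.00 K.
COP_Carnot = T_H/ΔT = 323.00/27.00 = 11.96.
η_II = COP_actual/COP_Carnot = 4.424/11.96 = 0.3698.

0.370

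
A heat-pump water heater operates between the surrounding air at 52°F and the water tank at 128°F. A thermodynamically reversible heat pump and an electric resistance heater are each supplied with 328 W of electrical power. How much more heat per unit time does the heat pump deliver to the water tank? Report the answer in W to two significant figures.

2200 W

In absolute terms T_C = 284.26 K and T_H = 326.48 K, so ΔT = 42.22 K.
COP_Carnot = T_H/ΔT = 326.48/42.22 = 7.733.
The heat pump delivers Q̇_H = COP × Ẇ = 2536 W; the resistance heater delivers Ẇ = 328.0 W.
Extra = (COP − 1)·Ẇ = 2208 W.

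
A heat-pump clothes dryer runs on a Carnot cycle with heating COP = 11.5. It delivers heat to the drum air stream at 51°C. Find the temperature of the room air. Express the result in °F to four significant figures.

73.06 °F

COP_HP = T_H/(T_H − T_C) gives T_H − T_C = T_H/COP.
With T_H = 324.15 K, T_C = 324.15 × (1 − 1/11.5) = 295.96 K.
Converting, 295.96 K = 73.06°F.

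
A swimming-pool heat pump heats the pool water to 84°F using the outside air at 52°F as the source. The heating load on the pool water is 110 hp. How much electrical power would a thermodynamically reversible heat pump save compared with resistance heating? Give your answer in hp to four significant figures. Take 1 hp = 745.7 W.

In absolute terms T_C = 284.26 K and T_H = 302.04 K, so ΔT = 17.78 K.
COP_Carnot = T_H/ΔT = 302.04/17.78 = 16.99.
Resistance heating needs Ẇ_res = Q̇_H = 110.0 hp; the reversible heat pump needs only Ẇ_hp = Q̇_H/COP = 6.475 hp.
Saving = 110.0 − 6.475 = 103.5 hp.

103.5 hp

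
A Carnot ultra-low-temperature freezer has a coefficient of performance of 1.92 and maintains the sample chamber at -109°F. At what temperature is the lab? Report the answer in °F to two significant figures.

74 °F

COP_R = T_C/(T_H − T_C) gives T_H − T_C = T_C/COP.
With T_C = 194.82 K, T_H = 194.82 × (1 + 1/1.92) = 296.28 K.
Converting, 296.28 K = 73.64°F.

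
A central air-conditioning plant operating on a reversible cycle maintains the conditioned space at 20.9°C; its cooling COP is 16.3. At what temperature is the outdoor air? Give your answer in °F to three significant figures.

102 °F

COP_R = T_C/(T_H − T_C) gives T_H − T_C = T_C/COP.
With T_C = 294.05 K, T_H = 294.05 × (1 + 1/16.3) = 312.09 K.
Converting, 312.09 K = 102.09°F.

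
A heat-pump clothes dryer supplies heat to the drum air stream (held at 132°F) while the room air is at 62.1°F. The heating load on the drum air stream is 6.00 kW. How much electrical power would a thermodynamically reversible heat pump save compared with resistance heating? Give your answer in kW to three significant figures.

5.29 kW

In absolute terms T_C = 289.87 K and T_H = 328.71 K, so ΔT = 38.83 K.
COP_Carnot = T_H/ΔT = 328.71/38.83 = 8.465.
Resistance heating needs Ẇ_res = Q̇_H = 6.000 kW; the reversible heat pump needs only Ẇ_hp = Q̇_H/COP = 0.7088 kW.
Saving = 6.000 − 0.7088 = 5.291 kW.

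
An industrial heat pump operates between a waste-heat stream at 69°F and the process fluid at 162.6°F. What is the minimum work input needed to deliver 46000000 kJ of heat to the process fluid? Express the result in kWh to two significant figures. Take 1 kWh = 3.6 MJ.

In absolute terms T_C = 293.71 K and T_H = 345.71 K, so ΔT = 52.00 K.
The reversible limit is COP_HP = T_H/ΔT = 6.648, so W_min = Q_H/COP = Q_H·ΔT/T_H.
W_min = 46000000 × 52.00/345.71 = 6919000 kJ = 1922 kWh.

1900 kWh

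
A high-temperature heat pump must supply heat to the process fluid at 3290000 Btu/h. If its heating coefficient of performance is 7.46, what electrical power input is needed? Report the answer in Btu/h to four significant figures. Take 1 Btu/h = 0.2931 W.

Ẇ = Q̇_H/COP_HP = 3290000/7.46 = 441000 Btu/h.

441000 Btu/h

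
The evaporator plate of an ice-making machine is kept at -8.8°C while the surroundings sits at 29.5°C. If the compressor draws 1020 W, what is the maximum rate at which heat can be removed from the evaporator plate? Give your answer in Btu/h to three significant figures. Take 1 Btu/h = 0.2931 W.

24000 Btu/h

In absolute terms T_C = 264.35 K and T_H = 302.65 K, so ΔT = 38.30 K.
COP_Carnot = T_C/ΔT = 264.35/38.30 = 6.902.
Q̇_max = COP_Carnot × Ẇ = 6.902 × 1020 W = 7040 W = 24020 Btu/h.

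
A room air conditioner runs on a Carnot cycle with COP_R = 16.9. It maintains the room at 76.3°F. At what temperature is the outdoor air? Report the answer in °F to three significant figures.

COP_R = T_C/(T_H − T_C) gives T_H − T_C = T_C/COP.
With T_C = 297.76 K, T_H = 297.76 × (1 + 1/16.9) = 315.38 K.
Converting, 315.38 K = 108.01°F.

108 °F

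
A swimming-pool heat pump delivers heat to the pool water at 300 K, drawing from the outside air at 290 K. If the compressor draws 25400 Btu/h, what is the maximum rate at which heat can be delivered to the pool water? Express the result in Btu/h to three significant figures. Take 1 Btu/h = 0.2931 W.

The reservoir spacing is ΔT = 300 − 290 = 10.00 K.
COP_Carnot = T_H/ΔT = 300.00/10.00 = 30.00.
Q̇_max = COP_Carnot × Ẇ = 30.00 × 25400 Btu/h = 762000 Btu/h.

762000 Btu/h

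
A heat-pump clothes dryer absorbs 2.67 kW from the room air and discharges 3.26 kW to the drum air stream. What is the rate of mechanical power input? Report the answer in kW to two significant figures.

0.59 kW

For a cyclic device the first law requires Q̇_H = Q̇_C + Ẇ.
Ẇ = Q̇_H − Q̇_C = 0.5900 kW.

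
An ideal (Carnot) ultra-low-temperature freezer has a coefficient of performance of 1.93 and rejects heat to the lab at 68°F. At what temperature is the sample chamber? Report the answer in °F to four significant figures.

-112.1 °F

For a Carnot refrigerator COP_R = T_C/(T_H − T_C), so T_C = COP·T_H/(1 + COP).
With T_H = 293.15 K, T_C = 1.93 × 293.15/2.930 = 193.10 K.
Converting, 193.10 K = -112.09°F.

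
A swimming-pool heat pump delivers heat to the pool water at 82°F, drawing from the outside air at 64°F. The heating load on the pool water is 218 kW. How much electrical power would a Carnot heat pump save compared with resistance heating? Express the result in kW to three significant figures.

211 kW

In absolute terms T_C = 290.93 K and T_H = 300.93 K, so ΔT = 10.00 K.
COP_Carnot = T_H/ΔT = 300.93/10.00 = 30.09.
Resistance heating needs Ẇ_res = Q̇_H = 218.0 kW; the reversible heat pump needs only Ẇ_hp = Q̇_H/COP = 7.244 kW.
Saving = 218.0 − 7.244 = 210.8 kW.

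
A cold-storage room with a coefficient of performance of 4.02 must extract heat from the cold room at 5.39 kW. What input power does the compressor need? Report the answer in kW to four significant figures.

1.341 kW

Ẇ = Q̇_C/COP = 5.390/4.02 = 1.341 kW.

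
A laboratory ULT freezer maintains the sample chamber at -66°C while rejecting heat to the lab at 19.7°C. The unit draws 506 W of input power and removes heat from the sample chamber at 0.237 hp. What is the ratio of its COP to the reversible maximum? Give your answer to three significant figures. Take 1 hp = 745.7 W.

Converting, Q̇_C = 0.2370 hp = 176.7 W, so COP_actual = Q̇_C/Ẇ = 176.7/506.0 = 0.3493.
In absolute terms T_C = 207.15 K and T_H = 292.85 K, so ΔT = 85.70 K.
COP_Carnot = T_C/ΔT = 207.15/85.70 = 2.417.
η_II = COP_actual/COP_Carnot = 0.3493/2.417 = 0.1445.

0.144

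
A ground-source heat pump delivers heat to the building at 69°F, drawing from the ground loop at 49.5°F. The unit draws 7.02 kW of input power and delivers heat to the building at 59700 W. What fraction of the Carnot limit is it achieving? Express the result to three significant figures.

Converting, Q̇_H = 59700 W = 59.70 kW, so COP_actual = Q̇_H/Ẇ = 59.70/7.020 = 8.504.
In absolute terms T_C = 282.87 K and T_H = 293.71 K, so ΔT = 10.83 K.
COP_Carnot = T_H/ΔT = 293.71/10.83 = 27.11.
η_II = COP_actual/COP_Carnot = 8.504/27.11 = 0.3137.

0.314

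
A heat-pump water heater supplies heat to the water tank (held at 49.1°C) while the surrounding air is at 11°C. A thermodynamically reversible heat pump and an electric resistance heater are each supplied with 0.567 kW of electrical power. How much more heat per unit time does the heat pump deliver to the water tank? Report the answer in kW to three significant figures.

4.23 kW

In absolute terms T_C = 284.15 K and T_H = 322.25 K, so ΔT = 38.10 K.
COP_Carnot = T_H/ΔT = 322.25/38.10 = 8.458.
The heat pump delivers Q̇_H = COP × Ẇ = 4.796 kW; the resistance heater delivers Ẇ = 0.5670 kW.
Extra = (COP − 1)·Ẇ = 4.229 kW.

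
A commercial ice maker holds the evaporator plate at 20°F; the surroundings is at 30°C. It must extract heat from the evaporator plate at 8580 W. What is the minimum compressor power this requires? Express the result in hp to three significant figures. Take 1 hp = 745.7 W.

In absolute terms T_C = 266.48 K and T_H = 303.15 K, so ΔT = 36.67 K.
COP_Carnot = T_C/ΔT = 266.48/36.67 = 7.268.
Ẇ_min = Q̇/COP_Carnot = 8580/7.268 = 1181 W = 1.583 hp.

1.58 hp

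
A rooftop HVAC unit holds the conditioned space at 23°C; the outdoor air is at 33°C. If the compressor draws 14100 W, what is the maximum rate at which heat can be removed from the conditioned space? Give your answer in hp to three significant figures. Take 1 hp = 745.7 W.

In absolute terms T_C = 296.15 K and T_H = 306.15 K, so ΔT = 10.00 K.
COP_Carnot = T_C/ΔT = 296.15/10.00 = 29.62.
Q̇_max = COP_Carnot × Ẇ = 29.62 × 14100 W = 417600 W = 560.0 hp.

560 hp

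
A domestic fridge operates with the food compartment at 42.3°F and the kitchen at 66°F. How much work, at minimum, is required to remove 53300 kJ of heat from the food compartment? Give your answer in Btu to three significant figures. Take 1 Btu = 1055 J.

2390 Btu

In absolute terms T_C = 278.87 K and T_H = 292.04 K, so ΔT = 13.17 K.
The reversible limit is COP_R = T_C/ΔT = 21.18, so W_min = Q_C/COP = Q_C·ΔT/T_C.
W_min = 53300 × 13.17/278.87 = 2517 kJ = 2385 Btu.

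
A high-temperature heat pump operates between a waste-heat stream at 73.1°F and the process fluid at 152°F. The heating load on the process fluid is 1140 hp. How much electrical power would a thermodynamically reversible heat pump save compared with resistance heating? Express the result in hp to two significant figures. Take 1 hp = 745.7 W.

990 hp

In absolute terms T_C = 295.98 K and T_H = 339.82 K, so ΔT = 43.83 K.
COP_Carnot = T_H/ΔT = 339.82/43.83 = 7.752.
Resistance heating needs Ẇ_res = Q̇_H = 1140 hp; the reversible heat pump needs only Ẇ_hp = Q̇_H/COP = 147.0 hp.
Saving = 1140 − 147.0 = 993.0 hp.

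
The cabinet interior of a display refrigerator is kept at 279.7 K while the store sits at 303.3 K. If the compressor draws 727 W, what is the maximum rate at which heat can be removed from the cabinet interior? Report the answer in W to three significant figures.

8620 W

The reservoir spacing is ΔT = 303.3 − 279.7 = 23.60 K.
COP_Carnot = T_C/ΔT = 279.70/23.60 = 11.85.
Q̇_max = COP_Carnot × Ẇ = 11.85 × 727.0 W = 8616 W.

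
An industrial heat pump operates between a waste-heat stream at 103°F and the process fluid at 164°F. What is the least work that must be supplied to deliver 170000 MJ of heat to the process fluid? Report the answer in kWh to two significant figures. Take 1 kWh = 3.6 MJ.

4600 kWh

In absolute terms T_C = 312.59 K and T_H = 346.48 K, so ΔT = 33.89 K.
The reversible limit is COP_HP = T_H/ΔT = 10.22, so W_min = Q_H/COP = Q_H·ΔT/T_H.
W_min = 170000 × 33.89/346.48 = 16630 MJ = 4619 kWh.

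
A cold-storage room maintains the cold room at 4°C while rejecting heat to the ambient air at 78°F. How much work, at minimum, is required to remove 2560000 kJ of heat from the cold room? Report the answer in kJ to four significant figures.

199100 kJ

In absolute terms T_C = 277.15 K and T_H = 298.71 K, so ΔT = 21.56 K.
The reversible limit is COP_R = T_C/ΔT = 12.86, so W_min = Q_C/COP = Q_C·ΔT/T_C.
W_min = 2560000 × 21.56/277.15 = 199100 kJ.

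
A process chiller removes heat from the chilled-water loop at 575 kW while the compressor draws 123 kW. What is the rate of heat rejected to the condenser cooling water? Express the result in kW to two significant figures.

700 kW

For a cyclic device the first law requires Q̇_H = Q̇_C + Ẇ.
Q̇_H = Q̇_C + Ẇ = 698.0 kW.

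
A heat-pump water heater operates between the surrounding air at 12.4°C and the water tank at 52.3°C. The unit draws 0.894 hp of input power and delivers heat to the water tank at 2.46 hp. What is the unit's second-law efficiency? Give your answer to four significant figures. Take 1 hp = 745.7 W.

0.3374

COP_actual = Q̇_H/Ẇ = 2.460/0.8940 = 2.752.
In absolute terms T_C = 285.55 K and T_H = 325.45 K, so ΔT = 39.90 K.
COP_Carnot = T_H/ΔT = 325.45/39.90 = 8.157.
η_II = COP_actual/COP_Carnot = 2.752/8.157 = 0.3374.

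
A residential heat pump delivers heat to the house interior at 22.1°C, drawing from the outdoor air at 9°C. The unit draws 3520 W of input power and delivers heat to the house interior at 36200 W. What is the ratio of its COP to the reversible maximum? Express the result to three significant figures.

0.456

COP_actual = Q̇_H/Ẇ = 36200/3520 = 10.28.
In absolute terms T_C = 282.15 K and T_H = 295.25 K, so ΔT = 13.10 K.
COP_Carnot = T_H/ΔT = 295.25/13.10 = 22.54.
η_II = COP_actual/COP_Carnot = 10.28/22.54 = 0.4563.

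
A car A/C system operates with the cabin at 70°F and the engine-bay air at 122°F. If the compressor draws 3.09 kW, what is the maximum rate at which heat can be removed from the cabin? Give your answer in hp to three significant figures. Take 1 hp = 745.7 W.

In absolute terms T_C = 294.26 K and T_H = 323.15 K, so ΔT = 28.89 K.
COP_Carnot = T_C/ΔT = 294.26/28.89 = 10.19.
Q̇_max = COP_Carnot × Ẇ = 10.19 × 3.090 kW = 31.47 kW = 42.21 hp.

42.2 hp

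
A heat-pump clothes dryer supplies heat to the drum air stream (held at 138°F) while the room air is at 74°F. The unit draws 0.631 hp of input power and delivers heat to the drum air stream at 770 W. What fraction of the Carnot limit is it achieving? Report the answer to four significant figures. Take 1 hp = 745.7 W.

Converting, Q̇_H = 770.0 W = 1.033 hp, so COP_actual = Q̇_H/Ẇ = 1.033/0.6310 = 1.636.
In absolute terms T_C = 296.48 K and T_H = 332.04 K, so ΔT = 35.56 K.
COP_Carnot = T_H/ΔT = 332.04/35.56 = 9.339.
η_II = COP_actual/COP_Carnot = 1.636/9.339 = 0.1752.

0.1752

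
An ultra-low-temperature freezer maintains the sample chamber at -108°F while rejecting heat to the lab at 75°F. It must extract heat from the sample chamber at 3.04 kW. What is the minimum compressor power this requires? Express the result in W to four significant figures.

1582 W

In absolute terms T_C = 195.37 K and T_H = 297.04 K, so ΔT = 101.7 K.
COP_Carnot = T_C/ΔT = 195.37/101.7 = 1.922.
Ẇ_min = Q̇/COP_Carnot = 3.040/1.922 = 1.582 kW = 1582 W.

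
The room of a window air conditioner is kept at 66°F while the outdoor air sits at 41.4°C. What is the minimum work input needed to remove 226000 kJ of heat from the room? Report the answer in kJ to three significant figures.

In absolute terms T_C = 292.04 K and T_H = 314.55 K, so ΔT = 22.51 K.
The reversible limit is COP_R = T_C/ΔT = 12.97, so W_min = Q_C/COP = Q_C·ΔT/T_C.
W_min = 226000 × 22.51/292.04 = 17420 kJ.

17400 kJ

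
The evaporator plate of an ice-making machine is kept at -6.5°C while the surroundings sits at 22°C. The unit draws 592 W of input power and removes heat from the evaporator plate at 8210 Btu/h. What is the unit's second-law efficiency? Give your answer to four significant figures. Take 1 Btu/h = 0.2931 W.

0.4345

Converting, Q̇_C = 8210 Btu/h = 2406 W, so COP_actual = Q̇_C/Ẇ = 2406/592.0 = 4.065.
In absolute terms T_C = 266.65 K and T_H = 295.15 K, so ΔT = 28.50 K.
COP_Carnot = T_C/ΔT = 266.65/28.50 = 9.356.
η_II = COP_actual/COP_Carnot = 4.065/9.356 = 0.4345.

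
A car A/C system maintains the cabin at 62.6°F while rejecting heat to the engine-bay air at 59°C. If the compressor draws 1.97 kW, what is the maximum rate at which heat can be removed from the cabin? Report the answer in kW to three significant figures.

In absolute terms T_C = 290.15 K and T_H = 332.15 K, so ΔT = 42.00 K.
COP_Carnot = T_C/ΔT = 290.15/42.00 = 6.908.
Q̇_max = COP_Carnot × Ẇ = 6.908 × 1.970 kW = 13.61 kW.

13.6 kW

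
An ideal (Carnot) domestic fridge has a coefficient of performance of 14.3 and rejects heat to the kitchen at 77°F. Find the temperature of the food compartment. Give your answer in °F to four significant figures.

41.92 °F

For a Carnot refrigerator COP_R = T_C/(T_H − T_C), so T_C = COP·T_H/(1 + COP).
With T_H = 298.15 K, T_C = 14.3 × 298.15/15.30 = 278.66 K.
Converting, 278.66 K = 41.92°F.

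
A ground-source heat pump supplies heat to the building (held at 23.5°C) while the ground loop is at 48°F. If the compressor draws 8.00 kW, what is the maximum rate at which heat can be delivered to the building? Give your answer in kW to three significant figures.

162 kW

In absolute terms T_C = 282.04 K and T_H = 296.65 K, so ΔT = 14.61 K.
COP_Carnot = T_H/ΔT = 296.65/14.61 = 20.30.
Q̇_max = COP_Carnot × Ẇ = 20.30 × 8.000 kW = 162.4 kW.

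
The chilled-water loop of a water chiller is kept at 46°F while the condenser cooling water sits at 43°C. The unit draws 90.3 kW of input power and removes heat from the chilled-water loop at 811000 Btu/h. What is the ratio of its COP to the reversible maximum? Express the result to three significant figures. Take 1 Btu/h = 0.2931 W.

Converting, Q̇_C = 811000 Btu/h = 237.7 kW, so COP_actual = Q̇_C/Ẇ = 237.7/90.30 = 2.632.
In absolute terms T_C = 280.93 K and T_H = 316.15 K, so ΔT = 35.22 K.
COP_Carnot = T_C/ΔT = 280.93/35.22 = 7.976.
η_II = COP_actual/COP_Carnot = 2.632/7.976 = 0.3300.

0.330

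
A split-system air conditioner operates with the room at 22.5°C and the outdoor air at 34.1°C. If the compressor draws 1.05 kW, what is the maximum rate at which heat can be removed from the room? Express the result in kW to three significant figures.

In absolute terms T_C = 295.65 K and T_H = 307.25 K, so ΔT = 11.60 K.
COP_Carnot = T_C/ΔT = 295.65/11.60 = 25.49.
Q̇_max = COP_Carnot × Ẇ = 25.49 × 1.050 kW = 26.76 kW.

26.8 kW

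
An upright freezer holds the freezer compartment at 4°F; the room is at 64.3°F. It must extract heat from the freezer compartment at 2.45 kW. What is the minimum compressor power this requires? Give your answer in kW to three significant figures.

0.319 kW

In absolute terms T_C = 257.59 K and T_H = 291.09 K, so ΔT = 33.50 K.
COP_Carnot = T_C/ΔT = 257.59/33.50 = 7.689.
Ẇ_min = Q̇/COP_Carnot = 2.450/7.689 = 0.3186 kW.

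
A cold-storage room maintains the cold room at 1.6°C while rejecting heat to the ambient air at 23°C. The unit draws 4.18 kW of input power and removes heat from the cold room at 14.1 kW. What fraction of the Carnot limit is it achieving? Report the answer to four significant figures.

0.2627

COP_actual = Q̇_C/Ẇ = 14.10/4.180 = 3.373.
In absolute terms T_C = 274.75 K and T_H = 296.15 K, so ΔT = 21.40 K.
COP_Carnot = T_C/ΔT = 274.75/21.40 = 12.84.
η_II = COP_actual/COP_Carnot = 3.373/12.84 = 0.2627.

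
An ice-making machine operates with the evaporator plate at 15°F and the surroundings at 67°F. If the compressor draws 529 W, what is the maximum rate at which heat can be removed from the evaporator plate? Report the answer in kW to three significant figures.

4.83 kW

In absolute terms T_C = 263.71 K and T_H = 292.59 K, so ΔT = 28.89 K.
COP_Carnot = T_C/ΔT = 263.71/28.89 = 9.128.
Q̇_max = COP_Carnot × Ẇ = 9.128 × 529.0 W = 4829 W = 4.829 kW.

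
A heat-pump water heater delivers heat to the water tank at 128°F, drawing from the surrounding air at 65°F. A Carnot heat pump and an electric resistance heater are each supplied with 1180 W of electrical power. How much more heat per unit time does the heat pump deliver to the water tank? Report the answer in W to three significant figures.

In absolute terms T_C = 291.48 K and T_H = 326.48 K, so ΔT = 35.00 K.
COP_Carnot = T_H/ΔT = 326.48/35.00 = 9.328.
The heat pump delivers Q̇_H = COP × Ẇ = 11010 W; the resistance heater delivers Ẇ = 1180 W.
Extra = (COP − 1)·Ẇ = 9827 W.

9830 W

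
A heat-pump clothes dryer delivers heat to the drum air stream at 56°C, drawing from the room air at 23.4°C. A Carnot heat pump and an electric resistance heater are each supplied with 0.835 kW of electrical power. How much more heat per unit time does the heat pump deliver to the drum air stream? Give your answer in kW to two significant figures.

In absolute terms T_C = 296.55 K and T_H = 329.15 K, so ΔT = 32.60 K.
COP_Carnot = T_H/ΔT = 329.15/32.60 = 10.10.
The heat pump delivers Q̇_H = COP × Ẇ = 8.431 kW; the resistance heater delivers Ẇ = 0.8350 kW.
Extra = (COP − 1)·Ẇ = 7.596 kW.

7.6 kW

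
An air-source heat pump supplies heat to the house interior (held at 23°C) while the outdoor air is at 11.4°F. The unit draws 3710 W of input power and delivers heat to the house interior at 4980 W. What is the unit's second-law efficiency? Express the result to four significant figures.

COP_actual = Q̇_H/Ẇ = 4980/3710 = 1.342.
In absolute terms T_C = 261.71 K and T_H = 296.15 K, so ΔT = 34.44 K.
COP_Carnot = T_H/ΔT = 296.15/34.44 = 8.598.
η_II = COP_actual/COP_Carnot = 1.342/8.598 = 0.1561.

0.1561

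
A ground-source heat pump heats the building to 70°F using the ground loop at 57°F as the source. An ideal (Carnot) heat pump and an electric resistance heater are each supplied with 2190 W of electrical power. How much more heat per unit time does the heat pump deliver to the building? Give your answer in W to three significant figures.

87000 W

In absolute terms T_C = 287.04 K and T_H = 294.26 K, so ΔT = 7.222 K.
COP_Carnot = T_H/ΔT = 294.26/7.222 = 40.74.
The heat pump delivers Q̇_H = COP × Ẇ = 89230 W; the resistance heater delivers Ẇ = 2190 W.
Extra = (COP − 1)·Ẇ = 87040 W.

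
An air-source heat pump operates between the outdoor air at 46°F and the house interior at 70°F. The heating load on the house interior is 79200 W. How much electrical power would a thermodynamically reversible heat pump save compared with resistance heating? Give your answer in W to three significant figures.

75600 W

In absolute terms T_C = 280.93 K and T_H = 294.26 K, so ΔT = 13.33 K.
COP_Carnot = T_H/ΔT = 294.26/13.33 = 22.07.
Resistance heating needs Ẇ_res = Q̇_H = 79200 W; the reversible heat pump needs only Ẇ_hp = Q̇_H/COP = 3589 W.
Saving = 79200 − 3589 = 75610 W.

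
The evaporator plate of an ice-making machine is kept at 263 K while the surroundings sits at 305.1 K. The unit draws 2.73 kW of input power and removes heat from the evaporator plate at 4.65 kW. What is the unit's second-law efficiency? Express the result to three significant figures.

COP_actual = Q̇_C/Ẇ = 4.650/2.730 = 1.703.
The reservoir spacing is ΔT = 305.1 − 263 = 42.10 K.
COP_Carnot = T_C/ΔT = 263.00/42.10 = 6.247.
η_II = COP_actual/COP_Carnot = 1.703/6.247 = 0.2727.

0.273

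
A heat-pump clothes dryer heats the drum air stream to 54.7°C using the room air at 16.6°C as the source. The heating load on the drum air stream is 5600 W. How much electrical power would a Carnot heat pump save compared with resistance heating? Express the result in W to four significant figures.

In absolute terms T_C = 289.75 K and T_H = 327.85 K, so ΔT = 38.10 K.
COP_Carnot = T_H/ΔT = 327.85/38.10 = 8.605.
Resistance heating needs Ẇ_res = Q̇_H = 5600 W; the reversible heat pump needs only Ẇ_hp = Q̇_H/COP = 650.8 W.
Saving = 5600 − 650.8 = 4949 W.

4949 W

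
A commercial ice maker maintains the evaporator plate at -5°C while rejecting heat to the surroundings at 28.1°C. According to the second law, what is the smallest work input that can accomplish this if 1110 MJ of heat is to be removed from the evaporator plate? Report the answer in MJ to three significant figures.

In absolute terms T_C = 268.15 K and T_H = 301.25 K, so ΔT = 33.10 K.
The reversible limit is COP_R = T_C/ΔT = 8.101, so W_min = Q_C/COP = Q_C·ΔT/T_C.
W_min = 1110 × 33.10/268.15 = 137.0 MJ.

137 MJ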